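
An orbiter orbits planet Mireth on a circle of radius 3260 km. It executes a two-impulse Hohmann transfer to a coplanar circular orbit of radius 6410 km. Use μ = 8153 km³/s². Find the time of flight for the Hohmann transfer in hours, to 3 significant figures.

t = 3.25 hours

Transfer-ellipse semi-major axis a_t = (r₁ + r₂)/2 = (3260 + 6410)/2 = 4835 km.
By Kepler's third law the transfer-orbit period is T = 2π√(a_t³/μ), so t = T/2 = 11700 s.
Converting: 11700 s ÷ 3600 s/hour = 3.25 hours.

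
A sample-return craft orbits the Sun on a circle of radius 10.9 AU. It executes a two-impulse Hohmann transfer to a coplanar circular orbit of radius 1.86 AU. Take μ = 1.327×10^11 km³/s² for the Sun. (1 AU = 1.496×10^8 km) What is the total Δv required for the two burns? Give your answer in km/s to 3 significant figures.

Δv = 10.9 km/s

In km: r₁ = 10.9 × 1.496×10^8 = 1.63064×10^9 km; r₂ = 1.86 × 1.496×10^8 = 2.78256×10^8 km.
The Hohmann ellipse has a_t = (r₁ + r₂)/2 = 9.54448×10^8 km.
Circular speed at r₁: v₁ = √(μ/r₁) = √(1.327×10^11/1.63064×10^9) = 9.021 km/s.
Transfer-orbit speed at r₁ (vis-viva equation): v_a = √[μ(2/r₁ − 1/a_t)] = 4.871 km/s.
First burn Δv₁ = |v_a − v₁| = 4.150 km/s.
Circular speed at r₂: v₂ = √(μ/r₂) = 21.838 km/s.
Transfer-orbit speed at r₂: v_p = √[μ(2/r₂ − 1/a_t)] = 28.544 km/s.
Second burn Δv₂ = |v₂ − v_p| = 6.706 km/s.
Δv = Δv₁ + Δv₂ = 4.150 + 6.706 = 10.86 km/s.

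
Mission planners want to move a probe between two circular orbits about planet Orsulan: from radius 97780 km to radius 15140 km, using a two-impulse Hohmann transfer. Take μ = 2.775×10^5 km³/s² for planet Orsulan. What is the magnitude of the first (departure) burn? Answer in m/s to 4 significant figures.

The Hohmann ellipse has a_t = (r₁ + r₂)/2 = 56460 km.
Circular speed at r = 97780 km: v_c = √(μ/r) = 1.68464 km/s.
Vis-viva on the transfer ellipse at r = 97780 km gives v_t = √[μ(2/r − 1/a_t)] = 0.872366 km/s.
Δv₁ = |v_t − v_c| = |0.872366 − 1.68464| = 0.8123 km/s.

Δv₁ = 812.3 m/s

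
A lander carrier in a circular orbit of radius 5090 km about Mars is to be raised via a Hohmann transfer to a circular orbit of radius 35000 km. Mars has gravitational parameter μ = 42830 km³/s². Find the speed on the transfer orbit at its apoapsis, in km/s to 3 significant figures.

The Hohmann ellipse has a_t = (r₁ + r₂)/2 = 20045 km.
The apoapsis of the transfer ellipse is at r = 35000 km.
Applying v² = μ(2/r − 1/a_t): v = 0.5574 km/s.

v = 0.557 km/s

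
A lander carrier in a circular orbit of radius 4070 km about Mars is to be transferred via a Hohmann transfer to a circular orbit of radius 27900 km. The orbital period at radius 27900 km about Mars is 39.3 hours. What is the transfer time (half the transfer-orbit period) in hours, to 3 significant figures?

t = 8.52 hours

From Kepler's third law T² = 4π²r³/μ at r = 27900 km, T = 39.3 hours = 39.3 × 3600 s = 1.4148×10^5 s: μ = 4π²r³/T² = 42833.4 km³/s².
Semi-major axis of the transfer orbit: a_t = (4070 + 27900)/2 = 15985 km.
By Kepler's third law the transfer-orbit period is T = 2π√(a_t³/μ), so t = T/2 = 30680 s.
Converting: 30680 s ÷ 3600 s/hour = 8.52 hours.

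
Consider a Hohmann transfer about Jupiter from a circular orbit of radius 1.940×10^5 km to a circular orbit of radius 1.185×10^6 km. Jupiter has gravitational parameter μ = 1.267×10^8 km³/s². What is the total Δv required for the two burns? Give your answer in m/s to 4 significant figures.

The Hohmann ellipse has a_t = (r₁ + r₂)/2 = 6.895×10^5 km.
Circular speed at r₁: v₁ = √(μ/r₁) = √(1.267×10^8/1.940×10^5) = 25.556 km/s.
Transfer-orbit speed at r₁ (v² = μ(2/r − 1/a)): v_p = √[μ(2/r₁ − 1/a_t)] = 33.503 km/s.
First burn Δv₁ = |v_p − v₁| = 7.947 km/s.
Circular speed at r₂: v₂ = √(μ/r₂) = 10.34 km/s.
Transfer-orbit speed at r₂: v_a = √[μ(2/r₂ − 1/a_t)] = 5.485 km/s.
Second burn Δv₂ = |v₂ − v_a| = 4.855 km/s.
Total Δv = Δv₁ + Δv₂ = 12.80 km/s.

Δv = 12800 m/s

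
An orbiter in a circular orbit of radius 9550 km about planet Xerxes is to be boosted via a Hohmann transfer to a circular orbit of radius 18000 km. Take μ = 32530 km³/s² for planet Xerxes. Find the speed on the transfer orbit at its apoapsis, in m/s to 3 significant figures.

The Hohmann ellipse has a_t = (r₁ + r₂)/2 = 13775 km.
At apoapsis, r = 18000 km.
From the vis-viva equation, v = √[μ(2/r − 1/a_t)] = 1.119 km/s.

v = 1120 m/s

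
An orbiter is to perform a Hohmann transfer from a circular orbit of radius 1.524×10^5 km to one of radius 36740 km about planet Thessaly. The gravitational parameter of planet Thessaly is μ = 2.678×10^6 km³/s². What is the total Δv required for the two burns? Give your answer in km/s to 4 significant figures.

Semi-major axis of the transfer orbit: a_t = (1.524×10^5 + 36740)/2 = 94570 km.
Circular speed at r₁: v₁ = √(μ/r₁) = √(2.678×10^6/1.524×10^5) = 4.1919 km/s.
Transfer-orbit speed at r₁ (v² = μ(2/r − 1/a)): v_a = √[μ(2/r₁ − 1/a_t)] = 2.6128 km/s.
First burn Δv₁ = |v_a − v₁| = 1.5791 km/s.
Circular speed at r₂: v₂ = √(μ/r₂) = 8.53760 km/s.
Transfer-orbit speed at r₂: v_p = √[μ(2/r₂ − 1/a_t)] = 10.8381 km/s.
Second burn Δv₂ = |v₂ − v_p| = 2.3005 km/s.
Δv = Δv₁ + Δv₂ = 1.5791 + 2.3005 = 3.880 km/s.

Δv = 3.880 km/s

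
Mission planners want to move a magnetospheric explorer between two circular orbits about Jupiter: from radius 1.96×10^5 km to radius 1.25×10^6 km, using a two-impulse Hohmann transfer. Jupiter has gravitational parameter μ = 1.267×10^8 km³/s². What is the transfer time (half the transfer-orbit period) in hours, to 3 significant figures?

The Hohmann ellipse has a_t = (r₁ + r₂)/2 = 7.230×10^5 km.
Half the transfer-orbit period gives t = π√(a_t³/μ) = 1.716×10^5 s.
Converting: 1.716×10^5 s ÷ 3600 s/hour = 47.7 hours.

t = 47.7 hours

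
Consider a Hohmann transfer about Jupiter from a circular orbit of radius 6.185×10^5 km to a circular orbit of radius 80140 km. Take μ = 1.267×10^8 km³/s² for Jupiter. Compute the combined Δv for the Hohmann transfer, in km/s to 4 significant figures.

Δv = 20.60 km/s

Semi-major axis of the transfer orbit: a_t = (6.185×10^5 + 80140)/2 = 3.4932×10^5 km.
Circular speed at r₁: v₁ = √(μ/r₁) = √(1.267×10^8/6.185×10^5) = 14.3126 km/s.
On the transfer ellipse at r₁, v² = μ(2/r − 1/a) gives v_a = √[μ(2/r₁ − 1/a_t)] = 6.85538 km/s.
First burn Δv₁ = |v_a − v₁| = 7.4572 km/s.
Circular speed at r₂: v₂ = √(μ/r₂) = 39.762 km/s.
Transfer-orbit speed at r₂: v_p = √[μ(2/r₂ − 1/a_t)] = 52.908 km/s.
Second burn Δv₂ = |v₂ − v_p| = 13.146 km/s.
Total Δv = Δv₁ + Δv₂ = 20.60 km/s.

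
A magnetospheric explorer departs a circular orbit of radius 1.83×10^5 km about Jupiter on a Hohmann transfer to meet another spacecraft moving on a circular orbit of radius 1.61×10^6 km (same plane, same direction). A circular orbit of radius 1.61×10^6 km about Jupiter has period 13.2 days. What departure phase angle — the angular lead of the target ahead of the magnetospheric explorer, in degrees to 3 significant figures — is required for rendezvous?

From Kepler's third law T² = 4π²r³/μ at r = 1.61×10^6 km, T = 13.2 days = 13.2 × 86400 s = 1.14048×10^6 s: μ = 4π²r³/T² = 1.26667×10^8 km³/s².
The Hohmann ellipse has a_t = (r₁ + r₂)/2 = 8.965×10^5 km.
The half-period of the transfer ellipse is t = π√(a_t³/μ) = 2.36943×10^5 s.
Target angular speed ω₂ = √(μ/r₂³) = 5.50925×10^-6 rad/s.
Angle swept by the target during transfer: ω₂·t = 1.3054 rad = 74.79°.
The magnetospheric explorer traverses 180° on the transfer ellipse, so the target must lead by 180° − 74.79° = 105°.

φ = 105°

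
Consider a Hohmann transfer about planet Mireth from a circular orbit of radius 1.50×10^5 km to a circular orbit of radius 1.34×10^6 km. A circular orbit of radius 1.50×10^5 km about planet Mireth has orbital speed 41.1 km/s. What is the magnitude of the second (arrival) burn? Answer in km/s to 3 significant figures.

From the circular-orbit relation v² = μ/r at r = 1.50×10^5 km: μ = v²r = (41.1)² × 1.50×10^5 = 2.53382×10^8 km³/s².
Semi-major axis of the transfer orbit: a_t = (1.500×10^5 + 1.340×10^6)/2 = 7.450×10^5 km.
Circular speed at r = 1.340×10^6 km: v_c = √(μ/r) = 13.751 km/s.
Transfer-orbit speed at the same r (vis-viva, a = a_t): v_t = √[μ(2/r − 1/a_t)] = 6.1702 km/s.
Δv₂ = |v_t − v_c| = |6.1702 − 13.751| = 7.581 km/s.

Δv₂ = 7.58 km/s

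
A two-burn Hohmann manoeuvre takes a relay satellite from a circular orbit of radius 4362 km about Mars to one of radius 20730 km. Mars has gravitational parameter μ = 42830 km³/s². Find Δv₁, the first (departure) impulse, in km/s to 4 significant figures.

Δv₁ = 0.8944 km/s

Semi-major axis of the transfer orbit: a_t = (4362 + 20730)/2 = 12546 km.
Circular speed at r = 4362 km: v_c = √(μ/r) = 3.1335 km/s.
Transfer-orbit speed at the same r (vis-viva, a = a_t): v_t = √[μ(2/r − 1/a_t)] = 4.0279 km/s.
Δv₁ = |v_t − v_c| = |4.0279 − 3.1335| = 0.8944 km/s.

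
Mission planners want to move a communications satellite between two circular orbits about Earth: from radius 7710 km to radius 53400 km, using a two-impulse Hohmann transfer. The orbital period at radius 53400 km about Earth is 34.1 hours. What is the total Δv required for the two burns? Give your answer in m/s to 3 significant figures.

Δv = 3680 m/s

From Kepler's third law T² = 4π²r³/μ at r = 53400 km, T = 34.1 hours = 34.1 × 3600 s = 1.2276×10^5 s: μ = 4π²r³/T² = 3.98905×10^5 km³/s².
Semi-major axis of the transfer orbit: a_t = (7710 + 53400)/2 = 30555 km.
At r₁ the circular-orbit speed is v₁ = √(μ/r₁) = 7.193 km/s.
On the transfer ellipse at r₁, vis-viva gives v_p = √[μ(2/r₁ − 1/a_t)] = 9.509 km/s.
First burn Δv₁ = |v_p − v₁| = 2.316 km/s.
Circular speed at r₂: v₂ = √(μ/r₂) = 2.733 km/s.
Transfer-orbit speed at r₂: v_a = √[μ(2/r₂ − 1/a_t)] = 1.373 km/s.
Second burn Δv₂ = |v₂ − v_a| = 1.360 km/s.
Total Δv = Δv₁ + Δv₂ = 3.676 km/s.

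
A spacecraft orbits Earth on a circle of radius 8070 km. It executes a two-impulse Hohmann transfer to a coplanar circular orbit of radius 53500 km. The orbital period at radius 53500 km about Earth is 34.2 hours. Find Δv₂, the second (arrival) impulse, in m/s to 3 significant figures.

Δv₂ = 1330 m/s

From Kepler's third law T² = 4π²r³/μ at r = 53500 km, T = 34.2 hours = 34.2 × 3600 s = 1.2312×10^5 s: μ = 4π²r³/T² = 3.98808×10^5 km³/s².
The Hohmann ellipse has a_t = (r₁ + r₂)/2 = 30785 km.
Circular speed at r = 53500 km: v_c = √(μ/r) = 2.730 km/s.
Transfer-orbit speed at the same r (vis-viva, a = a_t): v_t = √[μ(2/r − 1/a_t)] = 1.398 km/s.
Δv₂ = |v_t − v_c| = |1.398 − 2.730| = 1.332 km/s.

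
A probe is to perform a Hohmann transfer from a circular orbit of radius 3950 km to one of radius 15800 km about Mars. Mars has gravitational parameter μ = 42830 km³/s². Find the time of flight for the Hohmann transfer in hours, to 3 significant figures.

t = 4.14 hours

The Hohmann ellipse has a_t = (r₁ + r₂)/2 = 9875 km.
Transfer time t = π√(a_t³/μ) = π√((9875)³ / 42830) = 14900 s.
Converting: 14900 s ÷ 3600 s/hour = 4.14 hours.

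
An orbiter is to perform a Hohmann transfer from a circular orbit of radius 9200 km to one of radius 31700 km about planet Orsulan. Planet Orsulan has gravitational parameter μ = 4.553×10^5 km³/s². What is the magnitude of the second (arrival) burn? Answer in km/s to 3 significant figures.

Δv₂ = 1.25 km/s

Transfer-ellipse semi-major axis a_t = (r₁ + r₂)/2 = (9200 + 31700)/2 = 20450 km.
On the circular orbit at r = 31700 km, v_c = √(μ/r) = 3.790 km/s.
Vis-viva on the transfer ellipse at r = 31700 km gives v_t = √[μ(2/r − 1/a_t)] = 2.542 km/s.
Δv₂ = |v_t − v_c| = |2.542 − 3.790| = 1.248 km/s.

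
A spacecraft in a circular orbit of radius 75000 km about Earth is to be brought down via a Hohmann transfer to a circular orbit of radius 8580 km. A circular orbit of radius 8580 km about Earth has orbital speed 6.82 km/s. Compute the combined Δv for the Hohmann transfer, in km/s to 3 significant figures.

Δv = 3.58 km/s

From the circular-orbit relation v² = μ/r at r = 8580 km: μ = v²r = (6.82)² × 8580 = 3.99076×10^5 km³/s².
Transfer-ellipse semi-major axis a_t = (r₁ + r₂)/2 = (75000 + 8580)/2 = 41790 km.
Circular speed at r₁: v₁ = √(μ/r₁) = √(3.99076×10^5/75000) = 2.307 km/s.
On the transfer ellipse at r₁, vis-viva equation gives v_a = √[μ(2/r₁ − 1/a_t)] = 1.045 km/s.
First burn Δv₁ = |v_a − v₁| = 1.262 km/s.
At r₂, v₂ = √(μ/r₂) = 6.820 km/s.
Transfer-orbit speed at r₂: v_p = √[μ(2/r₂ − 1/a_t)] = 9.136 km/s.
Second burn Δv₂ = |v₂ − v_p| = 2.316 km/s.
Δv = Δv₁ + Δv₂ = 1.262 + 2.316 = 3.578 km/s.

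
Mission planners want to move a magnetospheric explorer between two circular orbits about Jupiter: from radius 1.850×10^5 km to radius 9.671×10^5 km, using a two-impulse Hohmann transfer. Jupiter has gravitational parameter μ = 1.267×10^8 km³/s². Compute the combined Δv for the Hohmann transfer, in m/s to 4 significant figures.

Transfer-ellipse semi-major axis a_t = (r₁ + r₂)/2 = (1.850×10^5 + 9.671×10^5)/2 = 5.7605×10^5 km.
At r₁ the circular-orbit speed is v₁ = √(μ/r₁) = 26.1699 km/s.
On the transfer ellipse at r₁, vis-viva gives v_p = √[μ(2/r₁ − 1/a_t)] = 33.9085 km/s.
First burn Δv₁ = |v_p − v₁| = 7.739 km/s.
Circular speed at r₂: v₂ = √(μ/r₂) = 11.4460 km/s.
Transfer-orbit speed at r₂: v_a = √[μ(2/r₂ − 1/a_t)] = 6.48647 km/s.
Second burn Δv₂ = |v₂ − v_a| = 4.960 km/s.
Δv = Δv₁ + Δv₂ = 7.739 + 4.960 = 12.70 km/s.

Δv = 12700 m/s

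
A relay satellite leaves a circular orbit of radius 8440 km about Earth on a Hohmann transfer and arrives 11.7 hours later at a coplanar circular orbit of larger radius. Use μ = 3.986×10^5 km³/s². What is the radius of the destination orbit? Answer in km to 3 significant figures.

Transfer time t = 11.7 hours = 42120 s, and t = π√(a_t³/μ).
So a_t = (μ t²/π²)^(1/3) = (3.986×10^5 × (42120)² / π²)^(1/3) = 41534 km.
Since a_t = (r₁ + r₂)/2, r₂ = 2a_t − r₁ = 2×41534 − 8440 = 74628 km.

r₂ = 74600 km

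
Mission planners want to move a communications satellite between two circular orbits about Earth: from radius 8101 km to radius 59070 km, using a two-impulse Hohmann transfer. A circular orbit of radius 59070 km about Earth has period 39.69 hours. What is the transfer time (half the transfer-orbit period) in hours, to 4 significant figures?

From Kepler's third law T² = 4π²r³/μ at r = 59070 km, T = 39.69 hours = 39.69 × 3600 s = 1.42884×10^5 s: μ = 4π²r³/T² = 3.98560×10^5 km³/s².
Transfer-ellipse semi-major axis a_t = (r₁ + r₂)/2 = (8101 + 59070)/2 = 33585.5 km.
Transfer time t = π√(a_t³/μ) = π√((33585.5)³ / 3.98560×10^5) = 30630 s.
Converting: 30630 s ÷ 3600 s/hour = 8.508 hours.

t = 8.508 hours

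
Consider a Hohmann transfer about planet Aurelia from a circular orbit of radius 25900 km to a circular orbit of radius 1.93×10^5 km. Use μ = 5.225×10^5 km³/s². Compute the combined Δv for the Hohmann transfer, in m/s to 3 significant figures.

Δv = 2320 m/s

The Hohmann ellipse has a_t = (r₁ + r₂)/2 = 1.0945×10^5 km.
At r₁ the circular-orbit speed is v₁ = √(μ/r₁) = 4.4915 km/s.
On the transfer ellipse at r₁, vis-viva equation gives v_p = √[μ(2/r₁ − 1/a_t)] = 5.9644 km/s.
First burn Δv₁ = |v_p − v₁| = 1.473 km/s.
At r₂, v₂ = √(μ/r₂) = 1.6454 km/s.
Transfer-orbit speed at r₂: v_a = √[μ(2/r₂ − 1/a_t)] = 0.80040 km/s.
Second burn Δv₂ = |v₂ − v_a| = 0.8450 km/s.
Total Δv = Δv₁ + Δv₂ = 2.318 km/s.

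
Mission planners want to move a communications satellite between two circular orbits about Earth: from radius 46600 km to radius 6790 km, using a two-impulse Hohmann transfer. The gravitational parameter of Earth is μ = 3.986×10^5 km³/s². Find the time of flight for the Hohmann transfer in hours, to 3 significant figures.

The Hohmann ellipse has a_t = (r₁ + r₂)/2 = 26695 km.
By Kepler's third law the transfer-orbit period is T = 2π√(a_t³/μ), so t = T/2 = 21700 s.
Converting: 21700 s ÷ 3600 s/hour = 6.03 hours.

t = 6.03 hours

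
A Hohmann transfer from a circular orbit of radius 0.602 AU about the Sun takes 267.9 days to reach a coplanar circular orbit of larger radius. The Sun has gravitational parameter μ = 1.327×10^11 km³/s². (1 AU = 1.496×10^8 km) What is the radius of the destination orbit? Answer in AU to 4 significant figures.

In km: r₁ = 0.602 × 1.496×10^8 = 9.00592×10^7 km.
Transfer time t = 267.9 days = 2.314656×10^7 s, and t = π√(a_t³/μ).
So a_t = (μ t²/π²)^(1/3) = (1.327×10^11 × (2.314656×10^7)² / π²)^(1/3) = 1.9313×10^8 km.
Since a_t = (r₁ + r₂)/2, r₂ = 2a_t − r₁ = 2×1.9313×10^8 − 9.00592×10^7 = 2.962008×10^8 km.
In AU: r₂ = 2.962008×10^8 / 1.496×10^8 = 1.980 AU.

r₂ = 1.980 AU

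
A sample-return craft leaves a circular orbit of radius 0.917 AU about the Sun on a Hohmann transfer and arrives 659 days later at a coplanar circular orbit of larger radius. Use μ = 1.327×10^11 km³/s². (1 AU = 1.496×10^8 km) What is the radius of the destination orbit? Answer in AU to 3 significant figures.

r₂ = 3.79 AU

In km: r₁ = 0.917 × 1.496×10^8 = 1.371832×10^8 km.
Transfer time t = 659 days = 5.69376×10^7 s, and t = π√(a_t³/μ).
So a_t = (μ t²/π²)^(1/3) = (1.327×10^11 × (5.69376×10^7)² / π²)^(1/3) = 3.5193×10^8 km.
Since a_t = (r₁ + r₂)/2, r₂ = 2a_t − r₁ = 2×3.5193×10^8 − 1.371832×10^8 = 5.666768×10^8 km.
In AU: r₂ = 5.666768×10^8 / 1.496×10^8 = 3.79 AU.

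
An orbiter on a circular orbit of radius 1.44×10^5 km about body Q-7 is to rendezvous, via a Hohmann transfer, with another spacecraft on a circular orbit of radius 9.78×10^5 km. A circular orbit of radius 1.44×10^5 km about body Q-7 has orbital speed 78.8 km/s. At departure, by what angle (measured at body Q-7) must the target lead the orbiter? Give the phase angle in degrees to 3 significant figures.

φ = 102°

From the circular-orbit relation v² = μ/r at r = 1.44×10^5 km: μ = v²r = (78.8)² × 1.44×10^5 = 8.94159×10^8 km³/s².
The Hohmann ellipse has a_t = (r₁ + r₂)/2 = 5.610×10^5 km.
The half-period of the transfer ellipse is t = π√(a_t³/μ) = 44146 s.
The target's mean motion on its circular orbit is ω₂ = √(μ/r₂³) = 3.0917×10^-5 rad/s.
Angle swept by the target during transfer: ω₂·t = 1.3649 rad = 78.20°.
The orbiter traverses 180° on the transfer ellipse, so the target must lead by 180° − 78.20° = 102°.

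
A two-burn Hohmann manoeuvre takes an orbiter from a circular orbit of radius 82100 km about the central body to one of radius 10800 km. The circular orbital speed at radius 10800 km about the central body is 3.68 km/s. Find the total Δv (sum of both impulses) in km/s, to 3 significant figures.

Δv = 1.90 km/s

From the circular-orbit relation v² = μ/r at r = 10800 km: μ = v²r = (3.68)² × 10800 = 1.46258×10^5 km³/s².
Semi-major axis of the transfer orbit: a_t = (82100 + 10800)/2 = 46450 km.
Circular speed at r₁: v₁ = √(μ/r₁) = √(1.46258×10^5/82100) = 1.334714 km/s.
On the transfer ellipse at r₁, v² = μ(2/r − 1/a) gives v_a = √[μ(2/r₁ − 1/a_t)] = 0.6435868 km/s.
First burn Δv₁ = |v_a − v₁| = 0.69113 km/s.
At r₂, v₂ = √(μ/r₂) = 3.6800 km/s.
Transfer-orbit speed at r₂: v_p = √[μ(2/r₂ − 1/a_t)] = 4.8925 km/s.
Second burn Δv₂ = |v₂ − v_p| = 1.2125 km/s.
Total Δv = Δv₁ + Δv₂ = 1.904 km/s.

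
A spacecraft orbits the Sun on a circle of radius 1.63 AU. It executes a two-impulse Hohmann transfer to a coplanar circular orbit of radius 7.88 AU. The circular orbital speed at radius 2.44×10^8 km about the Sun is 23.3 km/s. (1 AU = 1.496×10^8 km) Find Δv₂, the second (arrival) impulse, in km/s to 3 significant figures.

From the circular-orbit relation v² = μ/r at r = 2.44×10^8 km: μ = v²r = (23.3)² × 2.44×10^8 = 1.32465×10^11 km³/s².
In km: r₁ = 1.63 × 1.496×10^8 = 2.43848×10^8 km; r₂ = 7.88 × 1.496×10^8 = 1.178848×10^9 km.
The Hohmann ellipse has a_t = (r₁ + r₂)/2 = 7.11348×10^8 km.
On the circular orbit at r = 1.178848×10^9 km, v_c = √(μ/r) = 10.60 km/s.
Vis-viva on the transfer ellipse at r = 1.178848×10^9 km gives v_t = √[μ(2/r − 1/a_t)] = 6.206 km/s.
Δv₂ = |v_t − v_c| = |6.206 − 10.60| = 4.394 km/s.

Δv₂ = 4.39 km/s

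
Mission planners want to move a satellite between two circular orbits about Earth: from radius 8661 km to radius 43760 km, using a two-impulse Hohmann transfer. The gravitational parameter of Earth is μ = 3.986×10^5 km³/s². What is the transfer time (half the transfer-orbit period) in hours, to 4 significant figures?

Semi-major axis of the transfer orbit: a_t = (8661 + 43760)/2 = 26210.5 km.
Half the transfer-orbit period gives t = π√(a_t³/μ) = 21115 s.
Converting: 21115 s ÷ 3600 s/hour = 5.865 hours.

t = 5.865 hours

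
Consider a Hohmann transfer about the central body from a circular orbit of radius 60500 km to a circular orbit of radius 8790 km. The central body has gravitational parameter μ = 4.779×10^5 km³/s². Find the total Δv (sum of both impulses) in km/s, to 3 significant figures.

Transfer-ellipse semi-major axis a_t = (r₁ + r₂)/2 = (60500 + 8790)/2 = 34645 km.
At r₁ the circular-orbit speed is v₁ = √(μ/r₁) = 2.811 km/s.
Transfer-orbit speed at r₁ (vis-viva equation): v_a = √[μ(2/r₁ − 1/a_t)] = 1.416 km/s.
First burn Δv₁ = |v_a − v₁| = 1.395 km/s.
At r₂, v₂ = √(μ/r₂) = 7.374 km/s.
Transfer-orbit speed at r₂: v_p = √[μ(2/r₂ − 1/a_t)] = 9.744 km/s.
Second burn Δv₂ = |v₂ − v_p| = 2.370 km/s.
Δv = Δv₁ + Δv₂ = 1.395 + 2.370 = 3.765 km/s.

Δv = 3.77 km/s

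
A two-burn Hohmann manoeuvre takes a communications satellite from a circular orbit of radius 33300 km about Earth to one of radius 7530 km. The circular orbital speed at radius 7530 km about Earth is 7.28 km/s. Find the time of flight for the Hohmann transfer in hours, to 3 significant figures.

t = 4.03 hours

From the circular-orbit relation v² = μ/r at r = 7530 km: μ = v²r = (7.28)² × 7530 = 3.99078×10^5 km³/s².
Transfer-ellipse semi-major axis a_t = (r₁ + r₂)/2 = (33300 + 7530)/2 = 20415 km.
Half the transfer-orbit period gives t = π√(a_t³/μ) = 14510 s.
Converting: 14510 s ÷ 3600 s/hour = 4.03 hours.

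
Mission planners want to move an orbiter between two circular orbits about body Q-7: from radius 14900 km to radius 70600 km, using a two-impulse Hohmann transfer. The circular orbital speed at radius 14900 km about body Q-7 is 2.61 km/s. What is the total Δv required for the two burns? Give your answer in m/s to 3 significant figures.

Δv = 1240 m/s

From the circular-orbit relation v² = μ/r at r = 14900 km: μ = v²r = (2.61)² × 14900 = 1.01500×10^5 km³/s².
Semi-major axis of the transfer orbit: a_t = (14900 + 70600)/2 = 42750 km.
Circular speed at r₁: v₁ = √(μ/r₁) = √(1.01500×10^5/14900) = 2.6100 km/s.
On the transfer ellipse at r₁, vis-viva equation gives v_p = √[μ(2/r₁ − 1/a_t)] = 3.3541 km/s.
First burn Δv₁ = |v_p − v₁| = 0.7441 km/s.
Circular speed at r₂: v₂ = √(μ/r₂) = 1.19903 km/s.
Transfer-orbit speed at r₂: v_a = √[μ(2/r₂ − 1/a_t)] = 0.707875 km/s.
Second burn Δv₂ = |v₂ − v_a| = 0.4912 km/s.
Total Δv = Δv₁ + Δv₂ = 1.235 km/s.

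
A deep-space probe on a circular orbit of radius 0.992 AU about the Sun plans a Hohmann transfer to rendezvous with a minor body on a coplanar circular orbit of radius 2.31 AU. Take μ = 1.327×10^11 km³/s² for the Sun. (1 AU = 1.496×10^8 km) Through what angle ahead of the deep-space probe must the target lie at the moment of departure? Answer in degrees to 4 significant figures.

In km: r₁ = 0.992 × 1.496×10^8 = 1.484032×10^8 km; r₂ = 2.31 × 1.496×10^8 = 3.45576×10^8 km.
Transfer-ellipse semi-major axis a_t = (r₁ + r₂)/2 = (1.484032×10^8 + 3.45576×10^8)/2 = 2.469896×10^8 km.
The half-period of the transfer ellipse is t = π√(a_t³/μ) = 3.34759×10^7 s.
Target angular speed ω₂ = √(μ/r₂³) = 5.67048×10^-8 rad/s.
Angle swept by the target during transfer: ω₂·t = 1.8982 rad = 108.76°.
Arrival is 180° from departure on the ellipse, so φ = 180° − 108.76° = 71.24°.

φ = 71.24°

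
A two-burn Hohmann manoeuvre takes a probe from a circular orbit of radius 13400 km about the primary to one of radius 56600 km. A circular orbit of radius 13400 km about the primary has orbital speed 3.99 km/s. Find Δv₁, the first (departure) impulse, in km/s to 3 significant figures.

Δv₁ = 1.08 km/s

From the circular-orbit relation v² = μ/r at r = 13400 km: μ = v²r = (3.99)² × 13400 = 2.13329×10^5 km³/s².
Transfer-ellipse semi-major axis a_t = (r₁ + r₂)/2 = (13400 + 56600)/2 = 35000 km.
Circular speed at r = 13400 km: v_c = √(μ/r) = 3.990 km/s.
Vis-viva on the transfer ellipse at r = 13400 km gives v_t = √[μ(2/r − 1/a_t)] = 5.074 km/s.
Δv₁ = |v_t − v_c| = |5.074 − 3.990| = 1.084 km/s.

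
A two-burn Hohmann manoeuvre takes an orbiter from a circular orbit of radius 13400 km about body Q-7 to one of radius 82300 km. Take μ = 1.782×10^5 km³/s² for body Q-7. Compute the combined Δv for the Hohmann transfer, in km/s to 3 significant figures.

Δv = 1.83 km/s

Semi-major axis of the transfer orbit: a_t = (13400 + 82300)/2 = 47850 km.
At r₁ the circular-orbit speed is v₁ = √(μ/r₁) = 3.647 km/s.
On the transfer ellipse at r₁, v² = μ(2/r − 1/a) gives v_p = √[μ(2/r₁ − 1/a_t)] = 4.783 km/s.
First burn Δv₁ = |v_p − v₁| = 1.136 km/s.
At r₂, v₂ = √(μ/r₂) = 1.4715 km/s.
Transfer-orbit speed at r₂: v_a = √[μ(2/r₂ − 1/a_t)] = 0.77869 km/s.
Second burn Δv₂ = |v₂ − v_a| = 0.6928 km/s.
Total Δv = Δv₁ + Δv₂ = 1.829 km/s.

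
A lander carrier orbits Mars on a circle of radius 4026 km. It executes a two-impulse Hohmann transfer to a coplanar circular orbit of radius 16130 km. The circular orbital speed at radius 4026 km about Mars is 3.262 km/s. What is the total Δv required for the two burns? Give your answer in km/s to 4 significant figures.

Δv = 1.464 km/s

From the circular-orbit relation v² = μ/r at r = 4026 km: μ = v²r = (3.262)² × 4026 = 42839.2 km³/s².
Semi-major axis of the transfer orbit: a_t = (4026 + 16130)/2 = 10078 km.
Circular speed at r₁: v₁ = √(μ/r₁) = √(42839.2/4026) = 3.2620 km/s.
Transfer-orbit speed at r₁ (vis-viva): v_p = √[μ(2/r₁ − 1/a_t)] = 4.1268 km/s.
First burn Δv₁ = |v_p − v₁| = 0.8648 km/s.
Circular speed at r₂: v₂ = √(μ/r₂) = 1.62968 km/s.
Transfer-orbit speed at r₂: v_a = √[μ(2/r₂ − 1/a_t)] = 1.03004 km/s.
Second burn Δv₂ = |v₂ − v_a| = 0.5996 km/s.
Δv = Δv₁ + Δv₂ = 0.8648 + 0.5996 = 1.464 km/s.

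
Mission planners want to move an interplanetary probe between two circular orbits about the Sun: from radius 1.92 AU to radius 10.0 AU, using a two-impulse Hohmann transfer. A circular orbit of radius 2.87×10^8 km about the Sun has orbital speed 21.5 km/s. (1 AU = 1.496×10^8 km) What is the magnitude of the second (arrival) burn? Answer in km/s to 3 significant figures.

From the circular-orbit relation v² = μ/r at r = 2.87×10^8 km: μ = v²r = (21.5)² × 2.87×10^8 = 1.32666×10^11 km³/s².
In km: r₁ = 1.92 × 1.496×10^8 = 2.87232×10^8 km; r₂ = 10.0 × 1.496×10^8 = 1.496×10^9 km.
Semi-major axis of the transfer orbit: a_t = (2.87232×10^8 + 1.496×10^9)/2 = 8.91616×10^8 km.
Circular speed at r = 1.496×10^9 km: v_c = √(μ/r) = 9.417 km/s.
Transfer-orbit speed at the same r (vis-viva, a = a_t): v_t = √[μ(2/r − 1/a_t)] = 5.345 km/s.
Δv₂ = |v_t − v_c| = |5.345 − 9.417| = 4.072 km/s.

Δv₂ = 4.07 km/s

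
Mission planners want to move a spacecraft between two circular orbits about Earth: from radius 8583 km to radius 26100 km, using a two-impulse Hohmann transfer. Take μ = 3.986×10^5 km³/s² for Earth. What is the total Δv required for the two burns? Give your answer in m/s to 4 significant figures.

Transfer-ellipse semi-major axis a_t = (r₁ + r₂)/2 = (8583 + 26100)/2 = 17341.5 km.
At r₁ the circular-orbit speed is v₁ = √(μ/r₁) = 6.81474 km/s.
Transfer-orbit speed at r₁ (v² = μ(2/r − 1/a)): v_p = √[μ(2/r₁ − 1/a_t)] = 8.36038 km/s.
First burn Δv₁ = |v_p − v₁| = 1.5456 km/s.
Circular speed at r₂: v₂ = √(μ/r₂) = 3.9079 km/s.
Transfer-orbit speed at r₂: v_a = √[μ(2/r₂ − 1/a_t)] = 2.7493 km/s.
Second burn Δv₂ = |v₂ − v_a| = 1.1586 km/s.
Δv = Δv₁ + Δv₂ = 1.5456 + 1.1586 = 2.704 km/s.

Δv = 2704 m/s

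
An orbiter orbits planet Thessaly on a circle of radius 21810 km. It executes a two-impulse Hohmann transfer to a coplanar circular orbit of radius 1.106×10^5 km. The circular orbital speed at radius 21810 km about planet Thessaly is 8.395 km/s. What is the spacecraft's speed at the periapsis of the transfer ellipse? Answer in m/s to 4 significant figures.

v = 10850 m/s

From the circular-orbit relation v² = μ/r at r = 21810 km: μ = v²r = (8.395)² × 21810 = 1.53708×10^6 km³/s².
Semi-major axis of the transfer orbit: a_t = (21810 + 1.106×10^5)/2 = 66205 km.
The periapsis of the transfer ellipse is at r = 21810 km.
From the vis-viva equation, v = √[μ(2/r − 1/a_t)] = 10.85 km/s.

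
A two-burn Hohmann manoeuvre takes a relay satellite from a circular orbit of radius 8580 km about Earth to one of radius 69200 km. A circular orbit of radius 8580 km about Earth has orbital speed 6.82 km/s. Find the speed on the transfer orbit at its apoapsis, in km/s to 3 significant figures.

v = 1.13 km/s

From the circular-orbit relation v² = μ/r at r = 8580 km: μ = v²r = (6.82)² × 8580 = 3.99076×10^5 km³/s².
Transfer-ellipse semi-major axis a_t = (r₁ + r₂)/2 = (8580 + 69200)/2 = 38890 km.
At apoapsis, r = 69200 km.
Vis-viva: v = √[μ(2/r − 1/a_t)] = √[3.99076×10^5 × (2/69200 − 1/38890)] = 1.128 km/s.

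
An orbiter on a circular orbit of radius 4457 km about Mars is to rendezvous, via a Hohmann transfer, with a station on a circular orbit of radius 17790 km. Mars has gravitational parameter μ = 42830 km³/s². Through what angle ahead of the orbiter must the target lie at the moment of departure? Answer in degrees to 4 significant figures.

Semi-major axis of the transfer orbit: a_t = (4457 + 17790)/2 = 11123.5 km.
Transfer time t = π√(a_t³/μ) = 17809 s.
Target angular speed ω₂ = √(μ/r₂³) = 8.7219×10^-5 rad/s.
Angle swept by the target during transfer: ω₂·t = 1.5533 rad = 89.00°.
Arrival is 180° from departure on the ellipse, so φ = 180° − 89.00° = 91.00°.

φ = 91.00°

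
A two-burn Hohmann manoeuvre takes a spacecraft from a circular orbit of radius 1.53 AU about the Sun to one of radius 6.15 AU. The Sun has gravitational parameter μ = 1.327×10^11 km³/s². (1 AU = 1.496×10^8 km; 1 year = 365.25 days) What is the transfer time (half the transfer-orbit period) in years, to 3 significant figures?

In km: r₁ = 1.53 × 1.496×10^8 = 2.28888×10^8 km; r₂ = 6.15 × 1.496×10^8 = 9.2004×10^8 km.
The Hohmann ellipse has a_t = (r₁ + r₂)/2 = 5.74464×10^8 km.
By Kepler's third law the transfer-orbit period is T = 2π√(a_t³/μ), so t = T/2 = 1.187×10^8 s.
Converting: 1.187×10^8 s ÷ 3.15576×10^7 s/year (365.25 × 86400) = 3.76 years.

t = 3.76 years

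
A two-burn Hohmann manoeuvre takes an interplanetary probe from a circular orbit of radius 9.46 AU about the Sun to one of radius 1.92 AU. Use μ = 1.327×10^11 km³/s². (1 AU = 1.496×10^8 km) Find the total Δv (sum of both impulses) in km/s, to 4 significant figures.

Δv = 10.28 km/s

In km: r₁ = 9.46 × 1.496×10^8 = 1.415216×10^9 km; r₂ = 1.92 × 1.496×10^8 = 2.87232×10^8 km.
Semi-major axis of the transfer orbit: a_t = (1.415216×10^9 + 2.87232×10^8)/2 = 8.51224×10^8 km.
Circular speed at r₁: v₁ = √(μ/r₁) = √(1.327×10^11/1.415216×10^9) = 9.683 km/s.
On the transfer ellipse at r₁, vis-viva gives v_a = √[μ(2/r₁ − 1/a_t)] = 5.625 km/s.
First burn Δv₁ = |v_a − v₁| = 4.058 km/s.
At r₂, v₂ = √(μ/r₂) = 21.494 km/s.
Transfer-orbit speed at r₂: v_p = √[μ(2/r₂ − 1/a_t)] = 27.715 km/s.
Second burn Δv₂ = |v₂ − v_p| = 6.221 km/s.
Δv = Δv₁ + Δv₂ = 4.058 + 6.221 = 10.28 km/s.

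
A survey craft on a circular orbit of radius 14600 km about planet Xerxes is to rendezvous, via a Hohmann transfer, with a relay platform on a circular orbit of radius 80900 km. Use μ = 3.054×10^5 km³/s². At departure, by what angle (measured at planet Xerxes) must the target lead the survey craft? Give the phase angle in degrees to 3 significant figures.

φ = 98.4°

Transfer-ellipse semi-major axis a_t = (r₁ + r₂)/2 = (14600 + 80900)/2 = 47750 km.
The half-period of the transfer ellipse is t = π√(a_t³/μ) = 59316 s.
The target's mean motion on its circular orbit is ω₂ = √(μ/r₂³) = 2.4017×10^-5 rad/s.
Angle swept by the target during transfer: ω₂·t = 1.4246 rad = 81.62°.
Arrival is 180° from departure on the ellipse, so φ = 180° − 81.62° = 98.4°.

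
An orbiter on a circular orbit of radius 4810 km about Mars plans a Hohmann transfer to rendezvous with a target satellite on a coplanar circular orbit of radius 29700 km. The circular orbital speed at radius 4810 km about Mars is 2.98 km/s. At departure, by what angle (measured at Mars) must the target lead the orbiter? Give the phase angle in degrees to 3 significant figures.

φ = 100°

From the circular-orbit relation v² = μ/r at r = 4810 km: μ = v²r = (2.98)² × 4810 = 42714.7 km³/s².
Transfer-ellipse semi-major axis a_t = (r₁ + r₂)/2 = (4810 + 29700)/2 = 17255 km.
Transfer time t = π√(a_t³/μ) = 34454 s.
Target angular speed ω₂ = √(μ/r₂³) = 4.0379×10^-5 rad/s.
Angle swept by the target during transfer: ω₂·t = 1.3912 rad = 79.71°.
Arrival is 180° from departure on the ellipse, so φ = 180° − 79.71° = 100°.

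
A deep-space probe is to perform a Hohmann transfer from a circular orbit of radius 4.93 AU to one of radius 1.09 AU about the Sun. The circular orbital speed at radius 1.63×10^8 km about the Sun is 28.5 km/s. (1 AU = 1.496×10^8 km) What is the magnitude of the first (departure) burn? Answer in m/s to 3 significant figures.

Δv₁ = 5340 m/s

From the circular-orbit relation v² = μ/r at r = 1.63×10^8 km: μ = v²r = (28.5)² × 1.63×10^8 = 1.32397×10^11 km³/s².
In km: r₁ = 4.93 × 1.496×10^8 = 7.37528×10^8 km; r₂ = 1.09 × 1.496×10^8 = 1.63064×10^8 km.
Transfer-ellipse semi-major axis a_t = (r₁ + r₂)/2 = (7.37528×10^8 + 1.63064×10^8)/2 = 4.50296×10^8 km.
On the circular orbit at r = 7.37528×10^8 km, v_c = √(μ/r) = 13.3983 km/s.
Vis-viva on the transfer ellipse at r = 7.37528×10^8 km gives v_t = √[μ(2/r − 1/a_t)] = 8.06268 km/s.
Δv₁ = |v_t − v_c| = |8.06268 − 13.3983| = 5.336 km/s.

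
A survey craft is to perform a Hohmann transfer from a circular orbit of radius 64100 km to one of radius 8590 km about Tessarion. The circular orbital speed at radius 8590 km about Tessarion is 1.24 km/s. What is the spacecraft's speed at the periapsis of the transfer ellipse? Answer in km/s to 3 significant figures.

From the circular-orbit relation v² = μ/r at r = 8590 km: μ = v²r = (1.24)² × 8590 = 13208.0 km³/s².
Semi-major axis of the transfer orbit: a_t = (64100 + 8590)/2 = 36345 km.
At periapsis, r = 8590 km.
Vis-viva: v = √[μ(2/r − 1/a_t)] = √[13208.0 × (2/8590 − 1/36345)] = 1.647 km/s.

v = 1.65 km/s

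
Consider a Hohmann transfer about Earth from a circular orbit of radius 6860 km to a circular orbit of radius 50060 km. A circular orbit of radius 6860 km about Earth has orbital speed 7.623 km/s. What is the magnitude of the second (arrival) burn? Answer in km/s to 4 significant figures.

Δv₂ = 1.436 km/s

From the circular-orbit relation v² = μ/r at r = 6860 km: μ = v²r = (7.623)² × 6860 = 3.98635×10^5 km³/s².
Transfer-ellipse semi-major axis a_t = (r₁ + r₂)/2 = (6860 + 50060)/2 = 28460 km.
On the circular orbit at r = 50060 km, v_c = √(μ/r) = 2.82191 km/s.
Vis-viva on the transfer ellipse at r = 50060 km gives v_t = √[μ(2/r − 1/a_t)] = 1.38544 km/s.
Δv₂ = |v_t − v_c| = |1.38544 − 2.82191| = 1.436 km/s.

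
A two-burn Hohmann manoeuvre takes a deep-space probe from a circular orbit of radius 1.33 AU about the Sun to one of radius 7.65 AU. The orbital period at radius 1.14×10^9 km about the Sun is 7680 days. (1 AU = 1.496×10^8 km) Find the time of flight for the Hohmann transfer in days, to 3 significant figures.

t = 1740 days

From Kepler's third law T² = 4π²r³/μ at r = 1.14×10^9 km, T = 7680 days = 7680 × 86400 s = 6.63552×10^8 s: μ = 4π²r³/T² = 1.32839×10^11 km³/s².
In km: r₁ = 1.33 × 1.496×10^8 = 1.98968×10^8 km; r₂ = 7.65 × 1.496×10^8 = 1.14444×10^9 km.
Semi-major axis of the transfer orbit: a_t = (1.98968×10^8 + 1.14444×10^9)/2 = 6.71704×10^8 km.
Transfer time t = π√(a_t³/μ) = π√((6.71704×10^8)³ / 1.32839×10^11) = 1.501×10^8 s.
Converting: 1.501×10^8 s ÷ 86400 s/day = 1740 days.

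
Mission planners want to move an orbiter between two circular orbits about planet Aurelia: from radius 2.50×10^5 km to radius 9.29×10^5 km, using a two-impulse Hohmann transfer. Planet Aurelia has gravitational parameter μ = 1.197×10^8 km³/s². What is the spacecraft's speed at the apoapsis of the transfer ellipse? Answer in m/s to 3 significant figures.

The Hohmann ellipse has a_t = (r₁ + r₂)/2 = 5.895×10^5 km.
The apoapsis of the transfer ellipse is at r = 9.290×10^5 km.
From the vis-viva equation, v = √[μ(2/r − 1/a_t)] = 7.392 km/s.

v = 7390 m/s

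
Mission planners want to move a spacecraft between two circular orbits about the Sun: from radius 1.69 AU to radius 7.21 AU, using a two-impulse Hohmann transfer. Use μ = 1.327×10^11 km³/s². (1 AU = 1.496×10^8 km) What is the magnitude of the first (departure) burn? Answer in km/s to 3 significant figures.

Δv₁ = 6.25 km/s

In km: r₁ = 1.69 × 1.496×10^8 = 2.52824×10^8 km; r₂ = 7.21 × 1.496×10^8 = 1.078616×10^9 km.
Transfer-ellipse semi-major axis a_t = (r₁ + r₂)/2 = (2.52824×10^8 + 1.078616×10^9)/2 = 6.6572×10^8 km.
Circular speed at r = 2.52824×10^8 km: v_c = √(μ/r) = 22.910 km/s.
Transfer-orbit speed at the same r (vis-viva, a = a_t): v_t = √[μ(2/r − 1/a_t)] = 29.162 km/s.
Δv₁ = |v_t − v_c| = |29.162 − 22.910| = 6.252 km/s.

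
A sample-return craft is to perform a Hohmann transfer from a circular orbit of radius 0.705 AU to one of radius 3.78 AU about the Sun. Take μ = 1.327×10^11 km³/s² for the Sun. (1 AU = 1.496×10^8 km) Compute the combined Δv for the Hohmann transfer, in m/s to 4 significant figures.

Δv = 17310 m/s

In km: r₁ = 0.705 × 1.496×10^8 = 1.05468×10^8 km; r₂ = 3.78 × 1.496×10^8 = 5.65488×10^8 km.
Transfer-ellipse semi-major axis a_t = (r₁ + r₂)/2 = (1.05468×10^8 + 5.65488×10^8)/2 = 3.35478×10^8 km.
Circular speed at r₁: v₁ = √(μ/r₁) = √(1.327×10^11/1.05468×10^8) = 35.47 km/s.
On the transfer ellipse at r₁, vis-viva equation gives v_p = √[μ(2/r₁ − 1/a_t)] = 46.05 km/s.
First burn Δv₁ = |v_p − v₁| = 10.58 km/s.
Circular speed at r₂: v₂ = √(μ/r₂) = 15.319 km/s.
Transfer-orbit speed at r₂: v_a = √[μ(2/r₂ − 1/a_t)] = 8.5892 km/s.
Second burn Δv₂ = |v₂ − v_a| = 6.730 km/s.
Total Δv = Δv₁ + Δv₂ = 17.31 km/s.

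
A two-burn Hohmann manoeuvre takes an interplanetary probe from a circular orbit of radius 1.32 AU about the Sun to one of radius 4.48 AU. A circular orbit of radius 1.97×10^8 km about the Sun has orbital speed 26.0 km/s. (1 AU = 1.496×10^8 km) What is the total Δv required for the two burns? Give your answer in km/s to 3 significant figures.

Δv = 10.9 km/s

From the circular-orbit relation v² = μ/r at r = 1.97×10^8 km: μ = v²r = (26.0)² × 1.97×10^8 = 1.33172×10^11 km³/s².
In km: r₁ = 1.32 × 1.496×10^8 = 1.97472×10^8 km; r₂ = 4.48 × 1.496×10^8 = 6.70208×10^8 km.
Semi-major axis of the transfer orbit: a_t = (1.97472×10^8 + 6.70208×10^8)/2 = 4.3384×10^8 km.
Circular speed at r₁: v₁ = √(μ/r₁) = √(1.33172×10^11/1.97472×10^8) = 25.969 km/s.
On the transfer ellipse at r₁, vis-viva equation gives v_p = √[μ(2/r₁ − 1/a_t)] = 32.277 km/s.
First burn Δv₁ = |v_p − v₁| = 6.308 km/s.
Circular speed at r₂: v₂ = √(μ/r₂) = 14.096 km/s.
Transfer-orbit speed at r₂: v_a = √[μ(2/r₂ − 1/a_t)] = 9.5102 km/s.
Second burn Δv₂ = |v₂ − v_a| = 4.586 km/s.
Total Δv = Δv₁ + Δv₂ = 10.89 km/s.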